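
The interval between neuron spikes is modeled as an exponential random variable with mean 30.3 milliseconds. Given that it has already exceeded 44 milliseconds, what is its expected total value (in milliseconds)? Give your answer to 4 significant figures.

The rate is λ = 1/30.3 = 0.0330033 per millisecond.
By memorylessness, E[X | X > 44] = 44 + 1/λ = 44 + 30.3 = 74.3 milliseconds.

74.30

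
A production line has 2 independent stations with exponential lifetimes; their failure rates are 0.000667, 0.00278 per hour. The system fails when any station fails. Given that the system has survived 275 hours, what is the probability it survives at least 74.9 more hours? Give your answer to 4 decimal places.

0.7725

Time to first failure ~ Exp(Σλ) with Σλ = 0.003447.
By memorylessness, P(T > 275+74.9 | T > 275) = P(T > 74.9) = e^(−0.003447·74.9) ≈ 0.7725.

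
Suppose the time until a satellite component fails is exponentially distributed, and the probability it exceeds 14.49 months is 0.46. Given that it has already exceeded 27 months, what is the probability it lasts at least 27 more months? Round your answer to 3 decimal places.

0.235

From e^(−λ·14.49) = 0.46, λ = −ln(0.46)/14.49 = 0.0535907.
Memoryless: P(X > 27+27 | X > 27) = P(X > 27) = e^(−0.0535907·27) ≈ 0.235.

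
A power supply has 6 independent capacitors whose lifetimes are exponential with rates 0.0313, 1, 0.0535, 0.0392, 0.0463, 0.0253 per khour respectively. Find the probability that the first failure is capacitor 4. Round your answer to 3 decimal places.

0.033

The time to first failure is exponential with rate Σλ = 0.0313 + 1 + 0.0535 + 0.0392 + 0.0463 + 0.0253 = 1.1956.
P(capacitor 4 first) = λ_4/Σλ = 0.0392/1.1956 ≈ 0.033.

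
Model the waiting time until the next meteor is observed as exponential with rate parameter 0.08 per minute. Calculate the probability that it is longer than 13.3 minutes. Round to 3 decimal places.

0.345

P(X > 13.3) = e^(−λ·13.3) = e^(−1.064) ≈ 0.345.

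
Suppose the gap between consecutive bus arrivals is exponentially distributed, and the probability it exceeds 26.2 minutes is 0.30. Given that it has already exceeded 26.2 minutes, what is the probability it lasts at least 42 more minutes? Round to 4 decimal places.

0.1451

From e^(−λ·26.2) = 0.30, λ = −ln(0.30)/26.2 = 0.0459532.
Memoryless: P(X > 26.2+42 | X > 26.2) = P(X > 42) = e^(−0.0459532·42) ≈ 0.1451.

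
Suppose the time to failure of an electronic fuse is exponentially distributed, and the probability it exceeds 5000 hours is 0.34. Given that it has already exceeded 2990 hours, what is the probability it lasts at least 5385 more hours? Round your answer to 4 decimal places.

0.3129

From e^(−λ·5000) = 0.34, λ = −ln(0.34)/5000 = 0.000215762.
Memoryless: P(X > 2990+5385 | X > 2990) = P(X > 5385) = e^(−0.000215762·5385) ≈ 0.3129.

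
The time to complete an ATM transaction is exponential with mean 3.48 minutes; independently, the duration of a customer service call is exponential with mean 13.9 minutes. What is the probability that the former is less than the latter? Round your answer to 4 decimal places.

0.7998

λ_1 = 1/3.48 = 0.287356, λ_2 = 1/13.9 = 0.0719424.
For independent exponentials, P(the former < the latter) = λ_1/(λ_1+λ_2) = 0.287356/0.359299 ≈ 0.7998.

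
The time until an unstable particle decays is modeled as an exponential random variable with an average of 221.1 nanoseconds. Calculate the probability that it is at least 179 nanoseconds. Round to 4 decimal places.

0.4450

The rate is λ = 1/221.1 = 0.00452284 per nanosecond.
P(X > 179) = e^(−λ·179) = e^(−0.80959) ≈ 0.4450.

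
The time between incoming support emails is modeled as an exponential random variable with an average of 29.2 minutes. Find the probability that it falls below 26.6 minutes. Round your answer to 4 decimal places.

0.5979

The rate is λ = 1/29.2 = 0.0342466 per minute.
P(X ≤ 26.6) = 1 − e^(−λ·26.6) = 1 − e^(−0.91096) ≈ 0.5979.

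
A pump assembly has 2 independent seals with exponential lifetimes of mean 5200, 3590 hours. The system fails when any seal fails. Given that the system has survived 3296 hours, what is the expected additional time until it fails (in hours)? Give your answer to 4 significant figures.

2124

First-failure rate Σλ = 1/5200 + 1/3590 = 0.000470859.
By memorylessness the expected residual is 1/Σλ = 2123.78 hours, regardless of the 3296 already elapsed.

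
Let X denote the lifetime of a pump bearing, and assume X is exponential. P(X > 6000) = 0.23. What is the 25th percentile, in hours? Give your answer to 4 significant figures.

e^(−λ·6000) = 0.23 ⇒ λ = −ln(0.23)/6000 = 0.000244946.
25th percentile: 1 − e^(−λt) = 0.25, t = −ln(0.75)/λ = 1174.47 hours.

1174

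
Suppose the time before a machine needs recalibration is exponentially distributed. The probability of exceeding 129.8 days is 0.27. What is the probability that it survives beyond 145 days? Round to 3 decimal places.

e^(−λ·129.8) = 0.27 ⇒ λ = −ln(0.27)/129.8 = 0.0100873.
P(X > 145) = e^(−0.0100873·145) = e^(−1.4627) ≈ 0.232.

0.232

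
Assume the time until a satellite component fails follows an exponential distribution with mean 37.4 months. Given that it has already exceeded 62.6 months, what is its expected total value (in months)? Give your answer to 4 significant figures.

The rate is λ = 1/37.4 = 0.026738 per month.
By memorylessness, E[X | X > 62.6] = 62.6 + 1/λ = 62.6 + 37.4 = 100 months.

100.0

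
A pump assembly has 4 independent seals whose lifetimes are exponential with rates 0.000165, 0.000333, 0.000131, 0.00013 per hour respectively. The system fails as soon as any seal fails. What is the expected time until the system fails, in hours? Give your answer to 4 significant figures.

The time to first failure is exponential with rate Σλ = 0.000165 + 0.000333 + 0.000131 + 0.00013 = 0.000759.
E[min] = 1/Σλ = 1/0.000759 = 1317.52 hours.

1318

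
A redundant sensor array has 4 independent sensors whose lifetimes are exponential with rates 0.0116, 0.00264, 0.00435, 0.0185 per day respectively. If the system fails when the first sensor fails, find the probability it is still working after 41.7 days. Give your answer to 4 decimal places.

0.2130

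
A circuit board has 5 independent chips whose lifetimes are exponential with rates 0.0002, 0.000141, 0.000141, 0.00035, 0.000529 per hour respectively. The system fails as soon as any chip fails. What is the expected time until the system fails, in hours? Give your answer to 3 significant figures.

The time to first failure is exponential with rate Σλ = 0.0002 + 0.000141 + 0.000141 + 0.00035 + 0.000529 = 0.001361.
E[min] = 1/Σλ = 1/0.001361 = 734.754 hours.

735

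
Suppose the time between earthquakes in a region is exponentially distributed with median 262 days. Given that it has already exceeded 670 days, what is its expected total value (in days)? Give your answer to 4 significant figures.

1048

For an exponential, median = ln(2)/λ, so λ = ln 2 / 262 = 0.0026456 per day.
By memorylessness, E[X | X > 670] = 670 + 1/λ = 670 + 377.986 = 1047.99 days.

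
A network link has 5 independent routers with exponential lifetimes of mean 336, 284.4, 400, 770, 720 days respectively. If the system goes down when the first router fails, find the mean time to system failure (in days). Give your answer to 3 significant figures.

85.6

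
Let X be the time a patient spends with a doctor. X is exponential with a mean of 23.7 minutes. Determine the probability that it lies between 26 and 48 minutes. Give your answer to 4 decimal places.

0.2019

The rate is λ = 1/23.7 = 0.0421941 per minute.
P(26 < X < 48) = e^(−λ·26) − e^(−λ·48) = 0.33386 − 0.13195 ≈ 0.2019.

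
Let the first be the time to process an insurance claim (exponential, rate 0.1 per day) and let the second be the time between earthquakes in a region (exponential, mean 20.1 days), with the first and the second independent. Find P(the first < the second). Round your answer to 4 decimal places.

0.6678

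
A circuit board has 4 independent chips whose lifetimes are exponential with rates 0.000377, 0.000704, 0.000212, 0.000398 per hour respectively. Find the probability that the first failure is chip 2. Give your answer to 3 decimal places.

The time to first failure is exponential with rate Σλ = 0.000377 + 0.000704 + 0.000212 + 0.000398 = 0.001691.
P(chip 2 first) = λ_2/Σλ = 0.000704/0.001691 ≈ 0.416.

0.416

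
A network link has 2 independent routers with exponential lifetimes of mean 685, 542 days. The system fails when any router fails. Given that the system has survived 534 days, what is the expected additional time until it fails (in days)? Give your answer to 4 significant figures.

First-failure rate Σλ = 1/685 + 1/542 = 0.00330487.
By memorylessness the expected residual is 1/Σλ = 302.584 days, regardless of the 534 already elapsed.

302.6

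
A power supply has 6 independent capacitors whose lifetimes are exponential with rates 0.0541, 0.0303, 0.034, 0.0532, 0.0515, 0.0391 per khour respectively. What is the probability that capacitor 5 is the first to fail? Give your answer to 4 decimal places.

0.1964

The time to first failure is exponential with rate Σλ = 0.0541 + 0.0303 + 0.034 + 0.0532 + 0.0515 + 0.0391 = 0.2622.
P(capacitor 5 first) = λ_5/Σλ = 0.0515/0.2622 ≈ 0.1964.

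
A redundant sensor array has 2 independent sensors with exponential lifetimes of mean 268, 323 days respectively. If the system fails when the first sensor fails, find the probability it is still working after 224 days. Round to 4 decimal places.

0.2167

The first failure time is exponential with rate Σλ_i = 1/268 + 1/323 = 0.00682732 per day.
P(min > 224) = e^(−0.00682732·224) = e^(−1.5293) ≈ 0.2167.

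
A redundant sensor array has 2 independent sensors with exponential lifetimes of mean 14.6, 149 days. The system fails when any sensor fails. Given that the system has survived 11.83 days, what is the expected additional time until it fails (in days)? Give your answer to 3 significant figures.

13.3

First-failure rate Σλ = 1/14.6 + 1/149 = 0.0752046.
By memorylessness the expected residual is 1/Σλ = 13.2971 days, regardless of the 11.83 already elapsed.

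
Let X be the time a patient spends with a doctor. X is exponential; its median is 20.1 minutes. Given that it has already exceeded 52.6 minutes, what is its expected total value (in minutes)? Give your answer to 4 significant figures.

81.60

For an exponential, median = ln(2)/λ, so λ = ln 2 / 20.1 = 0.0344849 per minute.
By memorylessness, E[X | X > 52.6] = 52.6 + 1/λ = 52.6 + 28.9982 = 81.5982 minutes.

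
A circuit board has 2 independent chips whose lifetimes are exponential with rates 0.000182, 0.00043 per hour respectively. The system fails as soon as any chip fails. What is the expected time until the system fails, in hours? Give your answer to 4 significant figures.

The time to first failure is exponential with rate Σλ = 0.000182 + 0.00043 = 0.000612.
E[min] = 1/Σλ = 1/0.000612 = 1633.99 hours.

1634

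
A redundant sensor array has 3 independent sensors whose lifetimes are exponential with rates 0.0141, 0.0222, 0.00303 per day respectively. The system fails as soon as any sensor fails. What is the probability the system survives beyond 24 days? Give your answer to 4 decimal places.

The time to first failure is exponential with rate Σλ = 0.0141 + 0.0222 + 0.00303 = 0.03933.
P(min > 24) = e^(−0.03933·24) = e^(−0.94392) ≈ 0.3891.

0.3891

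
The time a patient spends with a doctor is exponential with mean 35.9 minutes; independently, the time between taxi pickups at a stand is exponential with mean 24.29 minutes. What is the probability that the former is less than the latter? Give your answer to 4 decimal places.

0.4036

λ_1 = 1/35.9 = 0.0278552, λ_2 = 1/24.29 = 0.0411692.
For independent exponentials, P(the former < the latter) = λ_1/(λ_1+λ_2) = 0.0278552/0.0690244 ≈ 0.4036.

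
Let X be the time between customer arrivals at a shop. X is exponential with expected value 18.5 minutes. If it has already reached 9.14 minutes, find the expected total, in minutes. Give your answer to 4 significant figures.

27.64

The rate is λ = 1/18.5 = 0.0540541 per minute.
By memorylessness, E[X | X > 9.14] = 9.14 + 1/λ = 9.14 + 18.5 = 27.64 minutes.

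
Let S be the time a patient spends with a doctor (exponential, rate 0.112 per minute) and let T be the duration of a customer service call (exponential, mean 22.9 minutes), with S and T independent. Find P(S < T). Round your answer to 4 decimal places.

0.7195

λ_1 = 0.112, λ_2 = 1/22.9 = 0.0436681.
For independent exponentials, P(S < T) = λ_1/(λ_1+λ_2) = 0.112/0.155668 ≈ 0.7195.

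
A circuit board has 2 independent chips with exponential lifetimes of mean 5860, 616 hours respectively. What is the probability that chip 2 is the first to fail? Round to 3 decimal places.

Rates: λ_i = 1/mean_i → 0.000170648, 0.00162338; Σλ = 0.00179403.
P(chip 2 first) = λ_2/Σλ = 0.00162338/0.00179403 ≈ 0.905.

0.905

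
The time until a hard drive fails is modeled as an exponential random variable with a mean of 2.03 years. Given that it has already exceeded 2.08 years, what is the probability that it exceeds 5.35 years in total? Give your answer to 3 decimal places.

0.200

The rate is λ = 1/2.03 = 0.492611 per year.
P(X > s+t | X > s) = e^(−λ(s+t))/e^(−λs) = e^(−λt), independent of s = 2.08.
P(X > 3.27) = e^(−1.6108) ≈ 0.200.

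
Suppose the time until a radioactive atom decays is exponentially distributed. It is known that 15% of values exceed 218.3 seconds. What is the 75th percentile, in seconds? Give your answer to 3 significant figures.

160

e^(−λ·218.3) = 0.15 ⇒ λ = −ln(0.15)/218.3 = 0.00869043.
75th percentile: 1 − e^(−λt) = 0.75, t = −ln(0.25)/λ = 159.52 seconds.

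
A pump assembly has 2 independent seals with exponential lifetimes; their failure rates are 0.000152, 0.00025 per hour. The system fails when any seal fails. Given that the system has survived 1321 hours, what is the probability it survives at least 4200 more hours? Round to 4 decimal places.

Time to first failure ~ Exp(Σλ) with Σλ = 0.000402.
By memorylessness, P(T > 1321+4200 | T > 1321) = P(T > 4200) = e^(−0.000402·4200) ≈ 0.1848.

0.1848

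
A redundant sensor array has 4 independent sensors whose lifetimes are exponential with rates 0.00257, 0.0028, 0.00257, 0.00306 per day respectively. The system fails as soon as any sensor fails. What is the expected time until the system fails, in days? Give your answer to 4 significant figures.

The time to first failure is exponential with rate Σλ = 0.00257 + 0.0028 + 0.00257 + 0.00306 = 0.011.
E[min] = 1/Σλ = 1/0.011 = 90.9091 days.

90.91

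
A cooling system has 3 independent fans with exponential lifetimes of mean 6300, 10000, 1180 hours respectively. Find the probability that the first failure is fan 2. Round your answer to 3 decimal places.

Rates: λ_i = 1/mean_i → 0.00015873, 0.0001, 0.000847458; Σλ = 0.00110619.
P(fan 2 first) = λ_2/Σλ = 0.0001/0.00110619 ≈ 0.090.

0.090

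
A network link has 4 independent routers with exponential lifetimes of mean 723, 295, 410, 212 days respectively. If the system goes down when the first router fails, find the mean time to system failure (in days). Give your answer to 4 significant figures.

83.83

The first failure time is exponential with rate Σλ_i = 1/723 + 1/295 + 1/410 + 1/212 = 0.011929 per day.
E[min] = 1/Σλ = 1/0.011929 = 83.8296 days.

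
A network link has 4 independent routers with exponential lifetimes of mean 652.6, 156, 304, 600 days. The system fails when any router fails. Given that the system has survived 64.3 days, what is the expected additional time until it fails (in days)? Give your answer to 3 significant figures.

77.5

First-failure rate Σλ = 1/652.6 + 1/156 + 1/304 + 1/600 = 0.0128987.
By memorylessness the expected residual is 1/Σλ = 77.527 days, regardless of the 64.3 already elapsed.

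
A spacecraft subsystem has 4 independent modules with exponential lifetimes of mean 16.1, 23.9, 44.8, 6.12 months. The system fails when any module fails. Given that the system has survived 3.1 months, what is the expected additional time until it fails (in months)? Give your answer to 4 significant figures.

First-failure rate Σλ = 1/16.1 + 1/23.9 + 1/44.8 + 1/6.12 = 0.289673.
By memorylessness the expected residual is 1/Σλ = 3.45217 months, regardless of the 3.1 already elapsed.

3.452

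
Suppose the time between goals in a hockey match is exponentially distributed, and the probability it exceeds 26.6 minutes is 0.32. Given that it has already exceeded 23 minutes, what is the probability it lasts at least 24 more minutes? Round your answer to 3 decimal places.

0.358

From e^(−λ·26.6) = 0.32, λ = −ln(0.32)/26.6 = 0.0428359.
Memoryless: P(X > 23+24 | X > 23) = P(X > 24) = e^(−0.0428359·24) ≈ 0.358.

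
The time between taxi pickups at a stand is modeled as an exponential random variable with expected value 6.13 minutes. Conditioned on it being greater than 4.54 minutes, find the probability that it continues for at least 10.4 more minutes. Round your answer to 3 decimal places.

0.183

The rate is λ = 1/6.13 = 0.163132 per minute.
P(X > s+t | X > s) = e^(−λ(s+t))/e^(−λs) = e^(−λt), independent of s = 4.54.
P(X > 10.4) = e^(−1.6966) ≈ 0.183.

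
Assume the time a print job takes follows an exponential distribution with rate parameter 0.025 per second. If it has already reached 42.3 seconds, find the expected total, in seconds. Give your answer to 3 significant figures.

By memorylessness, E[X | X > 42.3] = 42.3 + 1/λ = 42.3 + 40 = 82.3 seconds.

82.3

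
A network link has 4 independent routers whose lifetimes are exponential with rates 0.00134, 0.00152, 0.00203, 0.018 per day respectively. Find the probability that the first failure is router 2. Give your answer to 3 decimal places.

The time to first failure is exponential with rate Σλ = 0.00134 + 0.00152 + 0.00203 + 0.018 = 0.02289.
P(router 2 first) = λ_2/Σλ = 0.00152/0.02289 ≈ 0.066.

0.066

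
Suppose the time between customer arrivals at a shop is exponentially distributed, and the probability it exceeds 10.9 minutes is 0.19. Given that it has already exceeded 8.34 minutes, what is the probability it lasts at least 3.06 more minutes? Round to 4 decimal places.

From e^(−λ·10.9) = 0.19, λ = −ln(0.19)/10.9 = 0.152361.
Memoryless: P(X > 8.34+3.06 | X > 8.34) = P(X > 3.06) = e^(−0.152361·3.06) ≈ 0.6274.

0.6274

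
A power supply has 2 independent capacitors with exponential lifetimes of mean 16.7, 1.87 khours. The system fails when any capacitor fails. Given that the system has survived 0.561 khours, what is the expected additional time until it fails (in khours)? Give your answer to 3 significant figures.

1.68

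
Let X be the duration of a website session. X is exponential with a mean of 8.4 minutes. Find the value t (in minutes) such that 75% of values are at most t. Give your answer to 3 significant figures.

The rate is λ = 1/8.4 = 0.119048 per minute.
Set 1 − e^(−λt) = 0.75, so t = −ln(0.25)/λ = 1.3863/0.119048 ≈ 11.6449 minutes.

11.6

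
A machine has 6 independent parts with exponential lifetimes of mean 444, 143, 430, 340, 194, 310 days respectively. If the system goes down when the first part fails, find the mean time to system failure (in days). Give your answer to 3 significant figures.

The first failure time is exponential with rate Σλ_i = 1/444 + 1/143 + 1/430 + 1/340 + 1/194 + 1/310 = 0.0228925 per day.
E[min] = 1/Σλ = 1/0.0228925 = 43.6825 days.

43.7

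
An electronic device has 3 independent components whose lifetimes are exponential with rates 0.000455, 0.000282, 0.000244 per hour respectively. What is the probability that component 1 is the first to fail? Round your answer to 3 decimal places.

0.464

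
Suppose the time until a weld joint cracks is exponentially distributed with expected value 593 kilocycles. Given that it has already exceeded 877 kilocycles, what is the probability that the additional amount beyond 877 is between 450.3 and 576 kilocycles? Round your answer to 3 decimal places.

0.089

The rate is λ = 1/593 = 0.00168634 per kilocycle.
Memoryless: the residual past 877 is again Exp(λ).
P(450.3 < residual < 576) = e^(−λ·450.3) − e^(−λ·576) = 0.46797 − 0.37858 ≈ 0.089.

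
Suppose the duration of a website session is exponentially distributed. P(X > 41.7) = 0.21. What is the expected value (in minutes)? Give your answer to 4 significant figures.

e^(−λ·41.7) = 0.21 ⇒ λ = −ln(0.21)/41.7 = 0.0374256.
Mean = 1/λ = 26.7197 minutes.

26.72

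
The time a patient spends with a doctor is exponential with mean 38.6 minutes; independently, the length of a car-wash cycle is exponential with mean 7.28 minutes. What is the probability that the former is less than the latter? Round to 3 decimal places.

λ_1 = 1/38.6 = 0.0259067, λ_2 = 1/7.28 = 0.137363.
For independent exponentials, P(the former < the latter) = λ_1/(λ_1+λ_2) = 0.0259067/0.163269 ≈ 0.159.

0.159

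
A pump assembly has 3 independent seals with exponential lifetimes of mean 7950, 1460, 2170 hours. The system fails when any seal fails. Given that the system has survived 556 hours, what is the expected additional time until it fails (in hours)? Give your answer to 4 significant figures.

786.4

First-failure rate Σλ = 1/7950 + 1/1460 + 1/2170 = 0.00127155.
By memorylessness the expected residual is 1/Σλ = 786.443 hours, regardless of the 556 already elapsed.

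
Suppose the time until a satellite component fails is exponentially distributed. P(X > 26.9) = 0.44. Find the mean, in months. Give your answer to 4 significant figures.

32.77

e^(−λ·26.9) = 0.44 ⇒ λ = −ln(0.44)/26.9 = 0.0305197.
Mean = 1/λ = 32.7657 months.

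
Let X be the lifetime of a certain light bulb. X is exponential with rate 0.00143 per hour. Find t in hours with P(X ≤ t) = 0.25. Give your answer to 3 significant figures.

201

Set 1 − e^(−λt) = 0.25, so t = −ln(0.75)/λ = 0.28768/0.00143 ≈ 201.176 hours.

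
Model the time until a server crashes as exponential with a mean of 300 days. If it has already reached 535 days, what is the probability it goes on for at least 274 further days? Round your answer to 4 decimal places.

0.4012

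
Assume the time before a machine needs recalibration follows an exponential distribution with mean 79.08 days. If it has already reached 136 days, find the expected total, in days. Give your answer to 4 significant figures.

The rate is λ = 1/79.08 = 0.0126454 per day.
By memorylessness, E[X | X > 136] = 136 + 1/λ = 136 + 79.08 = 215.08 days.

215.1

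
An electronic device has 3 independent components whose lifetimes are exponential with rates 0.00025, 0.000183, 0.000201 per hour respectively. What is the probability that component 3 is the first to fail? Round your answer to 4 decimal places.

0.3170

The time to first failure is exponential with rate Σλ = 0.00025 + 0.000183 + 0.000201 = 0.000634.
P(component 3 first) = λ_3/Σλ = 0.000201/0.000634 ≈ 0.3170.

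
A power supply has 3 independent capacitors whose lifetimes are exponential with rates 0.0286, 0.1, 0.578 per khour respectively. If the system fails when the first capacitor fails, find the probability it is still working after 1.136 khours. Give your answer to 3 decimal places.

The time to first failure is exponential with rate Σλ = 0.0286 + 0.1 + 0.578 = 0.7066.
P(min > 1.136) = e^(−0.7066·1.136) = e^(−0.8027) ≈ 0.448.

0.448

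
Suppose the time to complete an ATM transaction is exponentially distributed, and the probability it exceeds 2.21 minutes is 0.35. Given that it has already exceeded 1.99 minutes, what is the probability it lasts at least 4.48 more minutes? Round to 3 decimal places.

0.119

From e^(−λ·2.21) = 0.35, λ = −ln(0.35)/2.21 = 0.475033.
Memoryless: P(X > 1.99+4.48 | X > 1.99) = P(X > 4.48) = e^(−0.475033·4.48) ≈ 0.119.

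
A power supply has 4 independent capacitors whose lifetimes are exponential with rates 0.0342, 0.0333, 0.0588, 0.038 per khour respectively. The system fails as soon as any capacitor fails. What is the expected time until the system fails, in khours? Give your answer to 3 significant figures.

The time to first failure is exponential with rate Σλ = 0.0342 + 0.0333 + 0.0588 + 0.038 = 0.1643.
E[min] = 1/Σλ = 1/0.1643 = 6.08643 khours.

6.09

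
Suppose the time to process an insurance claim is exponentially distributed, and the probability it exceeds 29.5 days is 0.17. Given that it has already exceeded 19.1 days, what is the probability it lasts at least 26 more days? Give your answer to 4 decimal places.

0.2098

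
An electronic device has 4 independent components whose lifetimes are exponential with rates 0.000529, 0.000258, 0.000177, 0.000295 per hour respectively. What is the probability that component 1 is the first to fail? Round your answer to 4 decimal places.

0.4202

The time to first failure is exponential with rate Σλ = 0.000529 + 0.000258 + 0.000177 + 0.000295 = 0.001259.
P(component 1 first) = λ_1/Σλ = 0.000529/0.001259 ≈ 0.4202.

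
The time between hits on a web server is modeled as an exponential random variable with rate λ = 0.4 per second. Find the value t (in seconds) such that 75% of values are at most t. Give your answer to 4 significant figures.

3.466

Set 1 − e^(−λt) = 0.75, so t = −ln(0.25)/λ = 1.3863/0.4 ≈ 3.46574 seconds.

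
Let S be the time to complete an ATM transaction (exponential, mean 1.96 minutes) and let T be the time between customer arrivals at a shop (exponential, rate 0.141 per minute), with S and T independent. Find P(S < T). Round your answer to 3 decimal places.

λ_1 = 1/1.96 = 0.510204, λ_2 = 0.141.
For independent exponentials, P(S < T) = λ_1/(λ_1+λ_2) = 0.510204/0.651204 ≈ 0.783.

0.783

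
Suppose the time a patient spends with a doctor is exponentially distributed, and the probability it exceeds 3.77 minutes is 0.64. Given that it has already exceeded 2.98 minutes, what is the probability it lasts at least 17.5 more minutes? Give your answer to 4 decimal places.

0.1260

From e^(−λ·3.77) = 0.64, λ = −ln(0.64)/3.77 = 0.118379.
Memoryless: P(X > 2.98+17.5 | X > 2.98) = P(X > 17.5) = e^(−0.118379·17.5) ≈ 0.1260.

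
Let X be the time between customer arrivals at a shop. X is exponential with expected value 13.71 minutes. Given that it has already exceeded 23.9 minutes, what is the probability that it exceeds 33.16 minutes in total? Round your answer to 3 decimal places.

The rate is λ = 1/13.71 = 0.0729395 per minute.
By the memoryless property, P(X > 23.9+9.26 | X > 23.9) = P(X > 9.26).
P(X > 9.26) = e^(−0.67542) ≈ 0.509.

0.509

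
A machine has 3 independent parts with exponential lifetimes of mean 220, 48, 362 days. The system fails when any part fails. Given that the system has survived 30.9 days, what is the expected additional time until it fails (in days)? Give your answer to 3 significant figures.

First-failure rate Σλ = 1/220 + 1/48 + 1/362 = 0.0281412.
By memorylessness the expected residual is 1/Σλ = 35.5351 days, regardless of the 30.9 already elapsed.

35.5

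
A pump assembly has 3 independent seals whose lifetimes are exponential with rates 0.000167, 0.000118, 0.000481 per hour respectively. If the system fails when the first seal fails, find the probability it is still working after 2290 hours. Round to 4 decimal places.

The time to first failure is exponential with rate Σλ = 0.000167 + 0.000118 + 0.000481 = 0.000766.
P(min > 2290) = e^(−0.000766·2290) = e^(−1.7541) ≈ 0.1731.

0.1731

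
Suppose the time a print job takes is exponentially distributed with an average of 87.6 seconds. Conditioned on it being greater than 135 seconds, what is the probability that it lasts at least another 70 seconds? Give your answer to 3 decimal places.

The rate is λ = 1/87.6 = 0.0114155 per second.
By the memoryless property, P(X > 135+70 | X > 135) = P(X > 70).
P(X > 70) = e^(−0.79909) ≈ 0.450.

0.450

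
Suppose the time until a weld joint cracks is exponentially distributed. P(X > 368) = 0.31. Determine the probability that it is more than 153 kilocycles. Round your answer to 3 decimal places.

e^(−λ·368) = 0.31 ⇒ λ = −ln(0.31)/368 = 0.00318256.
P(X > 153) = e^(−0.00318256·153) = e^(−0.48693) ≈ 0.615.

0.615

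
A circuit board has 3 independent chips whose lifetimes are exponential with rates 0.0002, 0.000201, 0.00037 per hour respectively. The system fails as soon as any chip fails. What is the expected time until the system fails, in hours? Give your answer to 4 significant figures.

1297

The time to first failure is exponential with rate Σλ = 0.0002 + 0.000201 + 0.00037 = 0.000771.
E[min] = 1/Σλ = 1/0.000771 = 1297.02 hours.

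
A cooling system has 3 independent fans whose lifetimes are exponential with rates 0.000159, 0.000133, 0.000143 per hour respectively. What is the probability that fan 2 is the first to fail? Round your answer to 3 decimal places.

The time to first failure is exponential with rate Σλ = 0.000159 + 0.000133 + 0.000143 = 0.000435.
P(fan 2 first) = λ_2/Σλ = 0.000133/0.000435 ≈ 0.306.

0.306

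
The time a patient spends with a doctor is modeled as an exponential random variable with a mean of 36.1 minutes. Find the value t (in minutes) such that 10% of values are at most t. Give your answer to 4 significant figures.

3.804

The rate is λ = 1/36.1 = 0.0277008 per minute.
Set 1 − e^(−λt) = 0.1, so t = −ln(0.9)/λ = 0.10536/0.0277008 ≈ 3.80351 minutes.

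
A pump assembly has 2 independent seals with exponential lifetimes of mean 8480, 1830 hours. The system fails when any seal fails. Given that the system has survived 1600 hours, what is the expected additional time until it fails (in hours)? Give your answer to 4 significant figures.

1505

First-failure rate Σλ = 1/8480 + 1/1830 = 0.000664373.
By memorylessness the expected residual is 1/Σλ = 1505.18 hours, regardless of the 1600 already elapsed.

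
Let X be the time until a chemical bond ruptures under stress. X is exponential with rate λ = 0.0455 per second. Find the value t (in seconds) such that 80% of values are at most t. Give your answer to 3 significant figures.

Set 1 − e^(−λt) = 0.8, so t = −ln(0.2)/λ = 1.6094/0.0455 ≈ 35.3723 seconds.

35.4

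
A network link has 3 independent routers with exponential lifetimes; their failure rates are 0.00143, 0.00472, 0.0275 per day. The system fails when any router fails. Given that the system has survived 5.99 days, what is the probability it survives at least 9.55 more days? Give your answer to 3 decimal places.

Time to first failure ~ Exp(Σλ) with Σλ = 0.03365.
By memorylessness, P(T > 5.99+9.55 | T > 5.99) = P(T > 9.55) = e^(−0.03365·9.55) ≈ 0.725.

0.725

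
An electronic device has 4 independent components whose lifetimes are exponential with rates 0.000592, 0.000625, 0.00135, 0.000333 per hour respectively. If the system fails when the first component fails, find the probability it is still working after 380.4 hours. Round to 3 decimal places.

0.332

The time to first failure is exponential with rate Σλ = 0.000592 + 0.000625 + 0.00135 + 0.000333 = 0.0029.
P(min > 380.4) = e^(−0.0029·380.4) = e^(−1.1032) ≈ 0.332.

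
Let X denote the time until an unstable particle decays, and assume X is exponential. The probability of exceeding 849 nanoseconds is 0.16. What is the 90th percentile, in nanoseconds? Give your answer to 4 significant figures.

1067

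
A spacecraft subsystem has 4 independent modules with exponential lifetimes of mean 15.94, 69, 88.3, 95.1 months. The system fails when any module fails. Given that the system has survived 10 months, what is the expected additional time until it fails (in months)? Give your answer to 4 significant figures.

10.09

First-failure rate Σλ = 1/15.94 + 1/69 + 1/88.3 + 1/95.1 = 0.0990683.
By memorylessness the expected residual is 1/Σλ = 10.094 months, regardless of the 10 already elapsed.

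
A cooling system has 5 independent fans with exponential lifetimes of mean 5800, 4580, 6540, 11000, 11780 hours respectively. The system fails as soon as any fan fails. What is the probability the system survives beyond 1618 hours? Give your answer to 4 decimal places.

0.3122

The first failure time is exponential with rate Σλ_i = 1/5800 + 1/4580 + 1/6540 + 1/11000 + 1/11780 = 0.000719458 per hour.
P(min > 1618) = e^(−0.000719458·1618) = e^(−1.1641) ≈ 0.3122.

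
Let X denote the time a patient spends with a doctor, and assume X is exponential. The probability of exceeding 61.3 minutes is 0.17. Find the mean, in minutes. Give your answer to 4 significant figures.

34.59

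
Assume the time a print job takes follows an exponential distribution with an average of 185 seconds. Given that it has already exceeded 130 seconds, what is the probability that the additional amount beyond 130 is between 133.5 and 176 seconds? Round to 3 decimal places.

The rate is λ = 1/185 = 0.00540541 per second.
Memoryless: the residual past 130 is again Exp(λ).
P(133.5 < residual < 176) = e^(−λ·133.5) − e^(−λ·176) = 0.48596 − 0.38622 ≈ 0.100.

0.100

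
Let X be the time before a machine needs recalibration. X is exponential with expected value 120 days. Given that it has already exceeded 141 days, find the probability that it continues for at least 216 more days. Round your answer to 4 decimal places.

The rate is λ = 1/120 = 0.00833333 per day.
The exponential is memoryless, so the remaining time is again Exp(λ): the condition X > 141 is irrelevant.
P(X > 216) = e^(−1.8) ≈ 0.1653.

0.1653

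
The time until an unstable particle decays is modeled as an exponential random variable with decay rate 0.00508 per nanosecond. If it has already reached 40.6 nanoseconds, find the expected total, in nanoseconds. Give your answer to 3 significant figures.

By memorylessness, E[X | X > 40.6] = 40.6 + 1/λ = 40.6 + 196.85 = 237.45 nanoseconds.

237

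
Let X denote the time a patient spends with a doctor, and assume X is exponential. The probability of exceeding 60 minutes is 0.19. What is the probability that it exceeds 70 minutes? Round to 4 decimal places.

e^(−λ·60) = 0.19 ⇒ λ = −ln(0.19)/60 = 0.0276789.
P(X > 70) = e^(−0.0276789·70) = e^(−1.9375) ≈ 0.1441.

0.1441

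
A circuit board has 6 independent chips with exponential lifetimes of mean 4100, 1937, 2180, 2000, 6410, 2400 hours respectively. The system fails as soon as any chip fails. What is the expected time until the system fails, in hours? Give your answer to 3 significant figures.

436

The first failure time is exponential with rate Σλ_i = 1/4100 + 1/1937 + 1/2180 + 1/2000 + 1/6410 + 1/2400 = 0.00229155 per hour.
E[min] = 1/Σλ = 1/0.00229155 = 436.385 hours.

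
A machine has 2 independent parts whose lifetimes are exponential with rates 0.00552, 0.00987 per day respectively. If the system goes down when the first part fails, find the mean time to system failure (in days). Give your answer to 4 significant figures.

The time to first failure is exponential with rate Σλ = 0.00552 + 0.00987 = 0.01539.
E[min] = 1/Σλ = 1/0.01539 = 64.9773 days.

64.98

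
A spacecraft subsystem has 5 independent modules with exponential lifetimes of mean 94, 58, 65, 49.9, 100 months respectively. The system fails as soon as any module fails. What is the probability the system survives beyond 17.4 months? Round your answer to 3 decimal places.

The first failure time is exponential with rate Σλ_i = 1/94 + 1/58 + 1/65 + 1/49.9 + 1/100 = 0.0733044 per month.
P(min > 17.4) = e^(−0.0733044·17.4) = e^(−1.2755) ≈ 0.279.

0.279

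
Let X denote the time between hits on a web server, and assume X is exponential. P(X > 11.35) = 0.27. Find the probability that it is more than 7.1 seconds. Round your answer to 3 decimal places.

e^(−λ·11.35) = 0.27 ⇒ λ = −ln(0.27)/11.35 = 0.11536.
P(X > 7.1) = e^(−0.11536·7.1) = e^(−0.81905) ≈ 0.441.

0.441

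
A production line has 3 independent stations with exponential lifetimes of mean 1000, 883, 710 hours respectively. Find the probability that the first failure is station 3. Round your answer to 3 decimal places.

0.398

Rates: λ_i = 1/mean_i → 0.001, 0.0011325, 0.00140845; Σλ = 0.00354095.
P(station 3 first) = λ_3/Σλ = 0.00140845/0.00354095 ≈ 0.398.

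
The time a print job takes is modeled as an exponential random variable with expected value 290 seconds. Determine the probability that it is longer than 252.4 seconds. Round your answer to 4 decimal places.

0.4188

The rate is λ = 1/290 = 0.00344828 per second.
P(X > 252.4) = e^(−λ·252.4) = e^(−0.87034) ≈ 0.4188.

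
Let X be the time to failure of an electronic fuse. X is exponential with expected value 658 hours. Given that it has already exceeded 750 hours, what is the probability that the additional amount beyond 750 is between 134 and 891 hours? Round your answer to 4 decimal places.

0.5576

The rate is λ = 1/658 = 0.00151976 per hour.
Memoryless: the residual past 750 is again Exp(λ).
P(134 < residual < 891) = e^(−λ·134) − e^(−λ·891) = 0.81575 − 0.25818 ≈ 0.5576.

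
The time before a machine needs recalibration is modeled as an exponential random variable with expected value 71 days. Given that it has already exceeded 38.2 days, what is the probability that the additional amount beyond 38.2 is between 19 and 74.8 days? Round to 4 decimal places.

0.4165

The rate is λ = 1/71 = 0.0140845 per day.
Memoryless: the residual past 38.2 is again Exp(λ).
P(19 < residual < 74.8) = e^(−λ·19) − e^(−λ·74.8) = 0.76521 − 0.34871 ≈ 0.4165.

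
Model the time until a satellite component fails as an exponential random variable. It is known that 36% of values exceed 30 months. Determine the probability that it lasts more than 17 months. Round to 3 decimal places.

0.560

e^(−λ·30) = 0.36 ⇒ λ = −ln(0.36)/30 = 0.034055.
P(X > 17) = e^(−0.034055·17) = e^(−0.57894) ≈ 0.560.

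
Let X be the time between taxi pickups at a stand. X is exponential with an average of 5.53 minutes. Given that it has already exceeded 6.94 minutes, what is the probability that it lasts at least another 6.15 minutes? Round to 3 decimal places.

0.329

The rate is λ = 1/5.53 = 0.180832 per minute.
The exponential is memoryless, so the remaining time is again Exp(λ): the condition X > 6.94 is irrelevant.
P(X > 6.15) = e^(−1.1121) ≈ 0.329.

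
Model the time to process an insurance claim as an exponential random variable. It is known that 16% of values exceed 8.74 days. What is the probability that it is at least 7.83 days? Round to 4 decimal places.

e^(−λ·8.74) = 0.16 ⇒ λ = −ln(0.16)/8.74 = 0.209678.
P(X > 7.83) = e^(−0.209678·7.83) = e^(−1.6418) ≈ 0.1936.

0.1936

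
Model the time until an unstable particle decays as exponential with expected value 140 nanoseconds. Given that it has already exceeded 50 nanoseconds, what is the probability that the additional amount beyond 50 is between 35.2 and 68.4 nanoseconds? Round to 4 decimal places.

0.1642

The rate is λ = 1/140 = 0.00714286 per nanosecond.
Memoryless: the residual past 50 is again Exp(λ).
P(35.2 < residual < 68.4) = e^(−λ·35.2) − e^(−λ·68.4) = 0.77769 − 0.61350 ≈ 0.1642.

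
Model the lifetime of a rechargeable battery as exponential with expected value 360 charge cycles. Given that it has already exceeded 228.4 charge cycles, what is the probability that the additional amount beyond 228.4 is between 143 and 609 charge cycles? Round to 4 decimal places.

0.4880

The rate is λ = 1/360 = 0.00277778 per charge cycle.
Memoryless: the residual past 228.4 is again Exp(λ).
P(143 < residual < 609) = e^(−λ·143) − e^(−λ·609) = 0.67218 − 0.18421 ≈ 0.4880.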